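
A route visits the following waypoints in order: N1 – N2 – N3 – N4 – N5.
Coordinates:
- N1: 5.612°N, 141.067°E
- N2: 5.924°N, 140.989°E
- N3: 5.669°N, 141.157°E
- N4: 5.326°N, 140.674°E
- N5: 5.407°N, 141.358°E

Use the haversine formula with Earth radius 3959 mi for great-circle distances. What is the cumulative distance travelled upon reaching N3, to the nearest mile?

43 mi

Leg distances:
N1→N2: 22.2 mi  (cumulative 22.2 mi)
N2→N3: 21.1 mi  (cumulative 43.3 mi)
Cumulative distance at N3 ≈ 43 mi.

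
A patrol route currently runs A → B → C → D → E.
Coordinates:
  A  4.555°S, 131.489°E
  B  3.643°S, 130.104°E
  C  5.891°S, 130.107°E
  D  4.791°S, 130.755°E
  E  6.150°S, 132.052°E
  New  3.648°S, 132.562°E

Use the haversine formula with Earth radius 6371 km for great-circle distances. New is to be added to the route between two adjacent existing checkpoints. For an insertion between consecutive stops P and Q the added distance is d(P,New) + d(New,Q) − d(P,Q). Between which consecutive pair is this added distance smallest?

Added distance for inserting New between each consecutive pair:
A–B: 244.7 km
B–C: 391.9 km
C–D: 464.5 km
D–E: 312.7 km
Smallest added distance is 244.7 km, inserting between A and B.

between A and B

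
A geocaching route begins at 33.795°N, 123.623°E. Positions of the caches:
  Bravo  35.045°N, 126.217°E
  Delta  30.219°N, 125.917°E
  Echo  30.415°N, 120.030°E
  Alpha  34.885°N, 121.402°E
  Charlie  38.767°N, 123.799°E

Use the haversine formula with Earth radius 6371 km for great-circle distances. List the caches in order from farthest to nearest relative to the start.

Charlie, Echo, Delta, Bravo, Alpha

Distances from the start:
Charlie 38.767°N, 123.799°E: 553.1 km
Echo 30.415°N, 120.030°E: 505.7 km
Delta 30.219°N, 125.917°E: 452.6 km
Bravo 35.045°N, 126.217°E: 275.5 km
Alpha 34.885°N, 121.402°E: 237.2 km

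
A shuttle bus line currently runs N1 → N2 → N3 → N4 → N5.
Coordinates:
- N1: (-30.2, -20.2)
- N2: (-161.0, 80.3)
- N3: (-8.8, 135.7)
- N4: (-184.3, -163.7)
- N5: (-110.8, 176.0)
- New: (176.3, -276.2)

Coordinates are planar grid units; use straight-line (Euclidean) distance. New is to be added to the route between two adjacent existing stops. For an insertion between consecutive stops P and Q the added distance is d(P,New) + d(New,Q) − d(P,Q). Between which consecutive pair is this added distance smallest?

Added distance for inserting New between each consecutive pair:
N1–N2: 654.7
N2–N3: 780.4
N3–N4: 482.3
N4–N5: 565.8
Smallest added distance is 482.3, inserting between N3 and N4.

between N3 and N4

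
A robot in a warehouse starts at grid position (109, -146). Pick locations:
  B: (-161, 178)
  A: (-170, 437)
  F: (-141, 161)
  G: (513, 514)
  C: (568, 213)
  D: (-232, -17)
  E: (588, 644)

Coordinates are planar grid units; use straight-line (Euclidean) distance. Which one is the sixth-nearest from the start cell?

G

Distances from the start cell ((109, -146)):
D: 364.6
F: 395.9
B: 421.8
C: 582.7
A: 646.3
G: 773.8
E: 923.9
The sixth-nearest is G at 773.8.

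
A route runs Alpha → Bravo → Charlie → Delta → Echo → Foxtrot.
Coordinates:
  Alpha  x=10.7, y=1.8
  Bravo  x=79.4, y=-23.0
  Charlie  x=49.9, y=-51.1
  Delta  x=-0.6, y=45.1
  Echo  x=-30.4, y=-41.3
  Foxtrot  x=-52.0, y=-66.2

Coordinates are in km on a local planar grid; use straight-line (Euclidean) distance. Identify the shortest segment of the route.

Echo–Foxtrot

Leg distances:
Alpha→Bravo: 73.0 km
Bravo→Charlie: 40.7 km
Charlie→Delta: 108.6 km
Delta→Echo: 91.4 km
Echo→Foxtrot: 33.0 km
The shortest leg is Echo–Foxtrot at 33.0 km.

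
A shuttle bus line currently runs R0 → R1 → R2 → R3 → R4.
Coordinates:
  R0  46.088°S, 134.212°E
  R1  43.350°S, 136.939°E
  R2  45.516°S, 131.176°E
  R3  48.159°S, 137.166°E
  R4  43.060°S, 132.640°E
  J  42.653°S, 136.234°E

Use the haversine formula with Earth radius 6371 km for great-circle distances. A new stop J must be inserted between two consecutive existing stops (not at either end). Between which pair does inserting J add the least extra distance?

between R1 and R2

Added distance for inserting J between each consecutive pair:
R0–R1: 137.8 km
R1–R2: 93.7 km
R2–R3: 588.8 km
R3–R4: 245.8 km
Smallest added distance is 93.7 km, inserting between R1 and R2.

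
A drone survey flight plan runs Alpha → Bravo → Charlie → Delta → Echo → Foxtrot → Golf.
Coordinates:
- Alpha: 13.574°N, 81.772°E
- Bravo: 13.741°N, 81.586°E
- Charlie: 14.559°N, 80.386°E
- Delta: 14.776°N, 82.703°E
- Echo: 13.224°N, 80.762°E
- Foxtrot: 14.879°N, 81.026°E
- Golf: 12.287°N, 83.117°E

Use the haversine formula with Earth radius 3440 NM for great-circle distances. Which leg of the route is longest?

Leg distances:
Alpha→Bravo: 14.8 NM
Bravo→Charlie: 85.4 NM
Charlie→Delta: 135.2 NM
Delta→Echo: 146.5 NM
Echo→Foxtrot: 100.5 NM
Foxtrot→Golf: 197.8 NM
The longest leg is Foxtrot–Golf at 197.8 NM.

Foxtrot–Golf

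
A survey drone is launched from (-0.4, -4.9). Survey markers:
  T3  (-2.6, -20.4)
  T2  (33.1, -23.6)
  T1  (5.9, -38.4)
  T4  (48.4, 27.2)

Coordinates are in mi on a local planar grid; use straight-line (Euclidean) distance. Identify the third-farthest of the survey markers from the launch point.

Distances from the launch point ((-0.4, -4.9)):
T4: 58.4 mi
T2: 38.4 mi
T1: 34.1 mi
T3: 15.7 mi
The third-farthest is T1 at 34.1 mi.

T1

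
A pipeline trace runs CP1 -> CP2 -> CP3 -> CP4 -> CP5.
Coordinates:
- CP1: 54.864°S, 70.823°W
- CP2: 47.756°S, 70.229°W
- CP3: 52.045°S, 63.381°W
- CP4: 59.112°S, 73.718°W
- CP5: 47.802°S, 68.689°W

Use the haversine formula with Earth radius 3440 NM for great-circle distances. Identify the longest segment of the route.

Leg distances:
CP1→CP2: 427.3 NM
CP2→CP3: 369.1 NM
CP3→CP4: 549.3 NM
CP4→CP5: 701.9 NM
The longest leg is CP4–CP5 at 701.9 NM.

CP4–CP5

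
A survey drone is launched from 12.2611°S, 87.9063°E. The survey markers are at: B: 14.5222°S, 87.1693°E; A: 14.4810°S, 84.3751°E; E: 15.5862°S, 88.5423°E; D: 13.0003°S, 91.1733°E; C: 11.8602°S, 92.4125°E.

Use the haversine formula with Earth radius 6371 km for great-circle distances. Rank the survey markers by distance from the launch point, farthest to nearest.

Computing each great-circle distance from 12.2611°S, 87.9063°E:
C 11.8602°S, 92.4125°E: 492.0 km
A 14.4810°S, 84.3751°E: 454.8 km
E 15.5862°S, 88.5423°E: 376.0 km
D 13.0003°S, 91.1733°E: 363.9 km
B 14.5222°S, 87.1693°E: 263.8 km

C, A, E, D, B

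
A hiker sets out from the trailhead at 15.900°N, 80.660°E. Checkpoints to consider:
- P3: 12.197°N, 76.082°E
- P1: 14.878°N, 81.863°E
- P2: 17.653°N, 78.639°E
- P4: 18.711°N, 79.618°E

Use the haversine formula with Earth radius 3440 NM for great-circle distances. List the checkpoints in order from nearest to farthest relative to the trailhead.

P1, P2, P4, P3

Distance from the trailhead at 15.900°N, 80.660°E to each:
P1 14.878°N, 81.863°E: 92.8 NM
P2 17.653°N, 78.639°E: 156.8 NM
P4 18.711°N, 79.618°E: 179.0 NM
P3 12.197°N, 76.082°E: 347.1 NM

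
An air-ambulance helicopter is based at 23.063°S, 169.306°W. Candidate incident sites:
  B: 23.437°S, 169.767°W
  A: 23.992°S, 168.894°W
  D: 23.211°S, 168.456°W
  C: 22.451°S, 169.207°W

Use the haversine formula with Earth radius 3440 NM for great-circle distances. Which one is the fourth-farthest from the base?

B

Distances from the base (23.063°S, 169.306°W):
A: 60.2 NM
D: 47.8 NM
C: 37.2 NM
B: 33.9 NM
The fourth-farthest is B at 33.9 NM.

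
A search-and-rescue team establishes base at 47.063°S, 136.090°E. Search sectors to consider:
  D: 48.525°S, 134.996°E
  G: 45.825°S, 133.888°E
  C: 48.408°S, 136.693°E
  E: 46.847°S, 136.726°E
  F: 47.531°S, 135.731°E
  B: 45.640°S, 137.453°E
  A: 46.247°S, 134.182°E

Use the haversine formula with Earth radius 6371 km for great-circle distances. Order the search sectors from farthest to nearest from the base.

G, B, D, A, C, F, E

Distances from the base:
G 45.825°S, 133.888°E: 217.7 km
B 45.640°S, 137.453°E: 189.7 km
D 48.525°S, 134.996°E: 181.9 km
A 46.247°S, 134.182°E: 171.6 km
C 48.408°S, 136.693°E: 156.2 km
F 47.531°S, 135.731°E: 58.7 km
E 46.847°S, 136.726°E: 53.9 km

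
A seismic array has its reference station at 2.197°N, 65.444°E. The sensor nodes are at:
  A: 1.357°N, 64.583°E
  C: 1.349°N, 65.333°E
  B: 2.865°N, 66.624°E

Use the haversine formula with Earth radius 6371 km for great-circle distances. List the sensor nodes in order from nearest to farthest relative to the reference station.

Distances from the reference station:
C 1.349°N, 65.333°E: 95.1 km
A 1.357°N, 64.583°E: 133.7 km
B 2.865°N, 66.624°E: 150.7 km

C, A, B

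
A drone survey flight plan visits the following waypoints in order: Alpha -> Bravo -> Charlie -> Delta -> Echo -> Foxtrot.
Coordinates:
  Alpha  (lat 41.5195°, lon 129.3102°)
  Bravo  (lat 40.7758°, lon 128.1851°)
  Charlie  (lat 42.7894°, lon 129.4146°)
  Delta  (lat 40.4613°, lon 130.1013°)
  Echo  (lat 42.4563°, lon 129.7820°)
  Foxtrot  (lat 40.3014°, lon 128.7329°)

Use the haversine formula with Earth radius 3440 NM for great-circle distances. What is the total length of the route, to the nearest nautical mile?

602 NM

Leg distances:
Alpha→Bravo: 67.7 NM  (cumulative 67.7 NM)
Bravo→Charlie: 132.8 NM  (cumulative 200.5 NM)
Charlie→Delta: 143.1 NM  (cumulative 343.6 NM)
Delta→Echo: 120.6 NM  (cumulative 464.3 NM)
Echo→Foxtrot: 137.7 NM  (cumulative 602.0 NM)
Total route length ≈ 602 NM.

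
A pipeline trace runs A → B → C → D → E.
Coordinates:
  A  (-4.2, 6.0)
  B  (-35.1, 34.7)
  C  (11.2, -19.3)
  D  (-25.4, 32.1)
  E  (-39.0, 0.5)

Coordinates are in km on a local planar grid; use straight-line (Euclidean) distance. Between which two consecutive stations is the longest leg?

B–C

Leg distances:
A→B: 42.2 km
B→C: 71.1 km
C→D: 63.1 km
D→E: 34.4 km
The longest leg is B–C at 71.1 km.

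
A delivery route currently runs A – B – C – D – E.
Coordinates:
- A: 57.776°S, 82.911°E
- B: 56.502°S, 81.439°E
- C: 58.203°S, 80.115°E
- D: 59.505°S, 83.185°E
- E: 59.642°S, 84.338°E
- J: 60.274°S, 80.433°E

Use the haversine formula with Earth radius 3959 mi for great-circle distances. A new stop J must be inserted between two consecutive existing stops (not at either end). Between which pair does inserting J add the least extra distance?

Added distance for inserting J between each consecutive pair:
A–B: 353.0 mi
B–C: 279.2 mi
C–D: 110.9 mi
D–E: 209.7 mi
Smallest added distance is 110.9 mi, inserting between C and D.

between C and D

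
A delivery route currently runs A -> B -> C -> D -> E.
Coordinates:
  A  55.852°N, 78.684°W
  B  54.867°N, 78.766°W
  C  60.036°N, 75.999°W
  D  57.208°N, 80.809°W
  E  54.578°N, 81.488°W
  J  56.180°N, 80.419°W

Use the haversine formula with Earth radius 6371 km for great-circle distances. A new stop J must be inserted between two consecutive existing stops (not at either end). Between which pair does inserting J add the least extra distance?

between D and E

Added distance for inserting J between each consecutive pair:
A–B: 183.5 km
B–C: 82.3 km
C–D: 197.9 km
D–E: 11.8 km
Smallest added distance is 11.8 km, inserting between D and E.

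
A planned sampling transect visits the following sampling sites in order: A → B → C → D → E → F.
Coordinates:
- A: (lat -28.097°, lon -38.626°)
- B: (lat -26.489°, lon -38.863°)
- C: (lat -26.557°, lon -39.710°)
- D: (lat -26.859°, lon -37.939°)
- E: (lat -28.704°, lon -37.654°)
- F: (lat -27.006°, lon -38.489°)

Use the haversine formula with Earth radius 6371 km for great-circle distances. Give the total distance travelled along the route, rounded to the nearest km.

Leg distances:
A→B: 180.3 km  (cumulative 180.3 km)
B→C: 84.6 km  (cumulative 264.9 km)
C→D: 179.1 km  (cumulative 444.0 km)
D→E: 207.1 km  (cumulative 651.1 km)
E→F: 205.9 km  (cumulative 857.0 km)
Total route length ≈ 857 km.

857 km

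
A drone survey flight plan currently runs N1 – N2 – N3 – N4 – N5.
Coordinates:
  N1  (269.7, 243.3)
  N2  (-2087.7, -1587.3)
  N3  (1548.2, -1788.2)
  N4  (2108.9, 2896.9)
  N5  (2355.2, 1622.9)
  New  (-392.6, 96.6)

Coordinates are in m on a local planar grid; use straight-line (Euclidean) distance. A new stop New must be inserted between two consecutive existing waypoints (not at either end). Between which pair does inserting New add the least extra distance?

Added distance for inserting New between each consecutive pair:
N1–N2: 83.0 m
N2–N3: 1453.3 m
N3–N4: 1741.8 m
N4–N5: 5600.5 m
Smallest added distance is 83.0 m, inserting between N1 and N2.

between N1 and N2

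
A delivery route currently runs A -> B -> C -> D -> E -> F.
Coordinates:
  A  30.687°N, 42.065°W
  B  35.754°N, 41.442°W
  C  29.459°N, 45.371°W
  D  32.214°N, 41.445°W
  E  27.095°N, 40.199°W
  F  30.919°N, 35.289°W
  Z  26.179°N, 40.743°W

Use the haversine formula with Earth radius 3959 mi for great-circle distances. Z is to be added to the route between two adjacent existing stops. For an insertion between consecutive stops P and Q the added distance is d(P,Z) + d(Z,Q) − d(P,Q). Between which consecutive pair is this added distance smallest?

Added distance for inserting Z between each consecutive pair:
A–B: 632.6 mi
B–C: 534.0 mi
C–D: 480.7 mi
D–E: 129.3 mi
E–F: 140.0 mi
Smallest added distance is 129.3 mi, inserting between D and E.

between D and E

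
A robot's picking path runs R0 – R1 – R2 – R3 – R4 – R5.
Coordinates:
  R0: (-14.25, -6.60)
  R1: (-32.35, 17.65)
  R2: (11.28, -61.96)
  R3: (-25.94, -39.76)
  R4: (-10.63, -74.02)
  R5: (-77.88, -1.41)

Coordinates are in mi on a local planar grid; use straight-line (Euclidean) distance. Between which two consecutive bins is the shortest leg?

Leg distances:
R0→R1: 30.3 mi
R1→R2: 90.8 mi
R2→R3: 43.3 mi
R3→R4: 37.5 mi
R4→R5: 99.0 mi
The shortest leg is R0–R1 at 30.3 mi.

R0–R1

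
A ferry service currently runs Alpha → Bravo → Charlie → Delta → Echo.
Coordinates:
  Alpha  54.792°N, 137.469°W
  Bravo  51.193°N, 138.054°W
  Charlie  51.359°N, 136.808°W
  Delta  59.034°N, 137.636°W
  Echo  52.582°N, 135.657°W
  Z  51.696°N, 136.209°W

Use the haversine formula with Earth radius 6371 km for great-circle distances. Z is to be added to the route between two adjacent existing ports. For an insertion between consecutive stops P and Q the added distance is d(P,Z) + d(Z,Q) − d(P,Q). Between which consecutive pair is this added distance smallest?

Added distance for inserting Z between each consecutive pair:
Alpha–Bravo: 91.8 km
Bravo–Charlie: 106.8 km
Charlie–Delta: 21.7 km
Delta–Echo: 198.4 km
Smallest added distance is 21.7 km, inserting between Charlie and Delta.

between Charlie and Delta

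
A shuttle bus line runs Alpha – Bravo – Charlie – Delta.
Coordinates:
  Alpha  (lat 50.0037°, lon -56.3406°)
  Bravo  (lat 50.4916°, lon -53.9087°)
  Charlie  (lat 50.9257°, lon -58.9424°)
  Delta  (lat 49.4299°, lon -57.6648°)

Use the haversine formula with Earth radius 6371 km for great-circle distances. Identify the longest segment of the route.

Bravo–Charlie

Leg distances:
Alpha→Bravo: 181.2 km
Bravo→Charlie: 357.7 km
Charlie→Delta: 189.6 km
The longest leg is Bravo–Charlie at 357.7 km.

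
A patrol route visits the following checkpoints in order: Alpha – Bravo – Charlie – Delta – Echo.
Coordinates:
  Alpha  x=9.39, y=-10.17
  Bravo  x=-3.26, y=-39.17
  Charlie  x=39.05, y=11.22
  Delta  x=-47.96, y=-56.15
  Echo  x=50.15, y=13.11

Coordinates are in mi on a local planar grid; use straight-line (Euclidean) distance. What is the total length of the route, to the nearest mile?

Leg distances:
Alpha→Bravo: 31.6 mi  (cumulative 31.6 mi)
Bravo→Charlie: 65.8 mi  (cumulative 97.4 mi)
Charlie→Delta: 110.0 mi  (cumulative 207.5 mi)
Delta→Echo: 120.1 mi  (cumulative 327.6 mi)
Total route length ≈ 328 mi.

328 mi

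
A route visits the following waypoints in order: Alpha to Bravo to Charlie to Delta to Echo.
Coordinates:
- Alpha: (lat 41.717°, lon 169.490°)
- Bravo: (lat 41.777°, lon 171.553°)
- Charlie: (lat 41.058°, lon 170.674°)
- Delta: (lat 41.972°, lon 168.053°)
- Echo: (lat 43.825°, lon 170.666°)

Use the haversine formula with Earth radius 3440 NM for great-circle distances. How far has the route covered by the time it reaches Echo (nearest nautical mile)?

441 NM

Leg distances:
Alpha→Bravo: 92.5 NM  (cumulative 92.5 NM)
Bravo→Charlie: 58.6 NM  (cumulative 151.0 NM)
Charlie→Delta: 130.0 NM  (cumulative 281.0 NM)
Delta→Echo: 159.9 NM  (cumulative 441.0 NM)
Cumulative distance at Echo ≈ 441 NM.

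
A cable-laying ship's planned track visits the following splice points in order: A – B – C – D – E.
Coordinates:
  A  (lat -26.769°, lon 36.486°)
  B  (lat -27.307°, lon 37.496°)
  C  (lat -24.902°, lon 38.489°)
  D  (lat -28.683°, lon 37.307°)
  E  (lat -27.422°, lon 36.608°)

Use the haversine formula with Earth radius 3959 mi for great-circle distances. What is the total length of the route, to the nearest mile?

Leg distances:
A→B: 72.4 mi  (cumulative 72.4 mi)
B→C: 177.2 mi  (cumulative 249.7 mi)
C→D: 271.2 mi  (cumulative 520.9 mi)
D→E: 97.0 mi  (cumulative 617.9 mi)
Total route length ≈ 618 mi.

618 mi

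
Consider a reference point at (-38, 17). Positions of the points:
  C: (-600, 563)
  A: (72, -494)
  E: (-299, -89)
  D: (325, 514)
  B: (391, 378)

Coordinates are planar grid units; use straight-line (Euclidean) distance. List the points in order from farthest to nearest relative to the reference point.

Computing each straight-line distance from (-38, 17):
C (-600, 563): 783.6
D (325, 514): 615.4
B (391, 378): 560.7
A (72, -494): 522.7
E (-299, -89): 281.7

C, D, B, A, E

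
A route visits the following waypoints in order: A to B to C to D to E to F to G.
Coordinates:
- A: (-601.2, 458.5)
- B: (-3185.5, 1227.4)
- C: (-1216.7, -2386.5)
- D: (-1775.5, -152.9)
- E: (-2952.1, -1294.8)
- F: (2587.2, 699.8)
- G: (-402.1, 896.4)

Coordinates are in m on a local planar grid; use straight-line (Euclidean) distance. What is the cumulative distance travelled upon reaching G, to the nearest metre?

19637 m

Leg distances:
A→B: 2696.3 m  (cumulative 2696.3 m)
B→C: 4115.4 m  (cumulative 6811.7 m)
C→D: 2302.4 m  (cumulative 9114.1 m)
D→E: 1639.6 m  (cumulative 10753.7 m)
E→F: 5887.5 m  (cumulative 16641.2 m)
F→G: 2995.8 m  (cumulative 19636.9 m)
Cumulative distance at G ≈ 19637 m.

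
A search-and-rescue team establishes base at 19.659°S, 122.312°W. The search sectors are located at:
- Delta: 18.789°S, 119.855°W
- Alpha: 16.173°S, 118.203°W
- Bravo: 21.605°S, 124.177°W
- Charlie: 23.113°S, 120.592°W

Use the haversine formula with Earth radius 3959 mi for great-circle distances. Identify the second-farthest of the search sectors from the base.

Distance to each, sorted:
Alpha: 361.9 mi
Charlie: 263.1 mi
Bravo: 180.6 mi
Delta: 171.2 mi
The second-farthest is Charlie at 263.1 mi.

Charlie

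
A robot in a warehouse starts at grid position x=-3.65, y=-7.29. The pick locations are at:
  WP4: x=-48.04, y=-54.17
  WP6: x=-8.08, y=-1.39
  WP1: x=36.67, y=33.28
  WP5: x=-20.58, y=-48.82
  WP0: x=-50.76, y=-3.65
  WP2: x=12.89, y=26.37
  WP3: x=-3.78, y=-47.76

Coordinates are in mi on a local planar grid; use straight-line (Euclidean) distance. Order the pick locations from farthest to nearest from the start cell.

WP4, WP1, WP0, WP5, WP3, WP2, WP6

Computing each straight-line distance from x=-3.65, y=-7.29:
WP4 x=-48.04, y=-54.17: 64.6 mi
WP1 x=36.67, y=33.28: 57.2 mi
WP0 x=-50.76, y=-3.65: 47.3 mi
WP5 x=-20.58, y=-48.82: 44.8 mi
WP3 x=-3.78, y=-47.76: 40.5 mi
WP2 x=12.89, y=26.37: 37.5 mi
WP6 x=-8.08, y=-1.39: 7.4 mi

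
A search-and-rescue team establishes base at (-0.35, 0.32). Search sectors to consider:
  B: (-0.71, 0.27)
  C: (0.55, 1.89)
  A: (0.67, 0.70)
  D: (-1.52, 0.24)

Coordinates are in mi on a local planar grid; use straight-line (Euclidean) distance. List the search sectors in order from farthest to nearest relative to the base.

C, D, A, B

Computing each straight-line distance from (-0.35, 0.32):
C (0.55, 1.89): 1.8 mi
D (-1.52, 0.24): 1.2 mi
A (0.67, 0.70): 1.1 mi
B (-0.71, 0.27): 0.4 mi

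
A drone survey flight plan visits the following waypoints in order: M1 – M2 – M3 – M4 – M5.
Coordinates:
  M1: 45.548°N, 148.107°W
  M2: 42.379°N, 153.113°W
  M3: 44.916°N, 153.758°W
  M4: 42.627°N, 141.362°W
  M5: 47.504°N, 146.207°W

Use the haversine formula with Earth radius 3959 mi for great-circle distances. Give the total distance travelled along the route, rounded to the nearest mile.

Leg distances:
M1→M2: 331.4 mi  (cumulative 331.4 mi)
M2→M3: 178.2 mi  (cumulative 509.7 mi)
M3→M4: 637.7 mi  (cumulative 1147.4 mi)
M4→M5: 411.5 mi  (cumulative 1558.9 mi)
Total route length ≈ 1559 mi.

1559 mi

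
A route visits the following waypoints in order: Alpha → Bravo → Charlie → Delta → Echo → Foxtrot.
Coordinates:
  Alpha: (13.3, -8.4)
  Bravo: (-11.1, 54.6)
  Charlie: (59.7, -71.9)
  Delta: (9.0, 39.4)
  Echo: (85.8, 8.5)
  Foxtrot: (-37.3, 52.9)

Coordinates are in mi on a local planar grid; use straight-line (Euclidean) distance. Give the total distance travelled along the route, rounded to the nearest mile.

Leg distances:
Alpha→Bravo: 67.6 mi  (cumulative 67.6 mi)
Bravo→Charlie: 145.0 mi  (cumulative 212.5 mi)
Charlie→Delta: 122.3 mi  (cumulative 334.8 mi)
Delta→Echo: 82.8 mi  (cumulative 417.6 mi)
Echo→Foxtrot: 130.9 mi  (cumulative 548.5 mi)
Total route length ≈ 548 mi.

548 mi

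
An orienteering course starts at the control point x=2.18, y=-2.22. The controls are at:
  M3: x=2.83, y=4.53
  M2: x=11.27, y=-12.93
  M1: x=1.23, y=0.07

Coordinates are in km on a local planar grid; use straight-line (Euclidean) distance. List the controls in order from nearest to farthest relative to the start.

Distances from the start:
M1 x=1.23, y=0.07: 2.5 km
M3 x=2.83, y=4.53: 6.8 km
M2 x=11.27, y=-12.93: 14.0 km

M1, M3, M2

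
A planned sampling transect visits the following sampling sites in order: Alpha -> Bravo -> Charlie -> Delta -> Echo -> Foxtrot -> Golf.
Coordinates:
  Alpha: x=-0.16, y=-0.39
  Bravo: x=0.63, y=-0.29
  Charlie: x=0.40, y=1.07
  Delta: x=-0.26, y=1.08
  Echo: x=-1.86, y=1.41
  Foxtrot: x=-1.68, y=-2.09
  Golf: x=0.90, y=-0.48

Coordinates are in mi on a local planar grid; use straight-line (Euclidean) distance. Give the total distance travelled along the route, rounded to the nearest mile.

11 mi

Leg distances:
Alpha→Bravo: 0.8 mi  (cumulative 0.8 mi)
Bravo→Charlie: 1.4 mi  (cumulative 2.2 mi)
Charlie→Delta: 0.7 mi  (cumulative 2.8 mi)
Delta→Echo: 1.6 mi  (cumulative 4.5 mi)
Echo→Foxtrot: 3.5 mi  (cumulative 8.0 mi)
Foxtrot→Golf: 3.0 mi  (cumulative 11.0 mi)
Total route length ≈ 11 mi.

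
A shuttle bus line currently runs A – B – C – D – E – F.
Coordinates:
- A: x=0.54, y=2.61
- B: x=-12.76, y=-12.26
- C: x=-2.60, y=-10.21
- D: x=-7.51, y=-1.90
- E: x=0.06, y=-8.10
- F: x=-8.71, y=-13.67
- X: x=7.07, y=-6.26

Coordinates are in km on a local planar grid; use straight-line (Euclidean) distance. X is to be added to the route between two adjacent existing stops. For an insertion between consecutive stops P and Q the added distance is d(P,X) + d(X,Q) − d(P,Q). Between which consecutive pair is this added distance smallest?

between A and B

Added distance for inserting X between each consecutive pair:
A–B: 11.8 km
B–C: 20.8 km
C–D: 16.0 km
D–E: 12.7 km
E–F: 14.3 km
Smallest added distance is 11.8 km, inserting between A and B.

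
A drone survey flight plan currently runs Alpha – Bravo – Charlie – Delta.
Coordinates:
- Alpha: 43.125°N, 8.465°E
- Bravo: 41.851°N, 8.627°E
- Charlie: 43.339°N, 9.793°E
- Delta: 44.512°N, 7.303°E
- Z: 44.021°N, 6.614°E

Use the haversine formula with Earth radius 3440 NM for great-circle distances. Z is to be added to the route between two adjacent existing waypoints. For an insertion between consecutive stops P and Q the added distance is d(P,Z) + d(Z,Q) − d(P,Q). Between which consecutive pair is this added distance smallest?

between Charlie and Delta

Added distance for inserting Z between each consecutive pair:
Alpha–Bravo: 177.5 NM
Bravo–Charlie: 198.3 NM
Charlie–Delta: 57.1 NM
Smallest added distance is 57.1 NM, inserting between Charlie and Delta.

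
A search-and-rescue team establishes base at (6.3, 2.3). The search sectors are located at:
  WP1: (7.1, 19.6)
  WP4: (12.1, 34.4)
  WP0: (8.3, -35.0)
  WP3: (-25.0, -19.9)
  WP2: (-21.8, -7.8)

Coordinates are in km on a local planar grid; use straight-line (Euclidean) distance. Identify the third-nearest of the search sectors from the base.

WP4

Distance to each, sorted:
WP1: 17.3 km
WP2: 29.9 km
WP4: 32.6 km
WP0: 37.4 km
WP3: 38.4 km
The third-nearest is WP4 at 32.6 km.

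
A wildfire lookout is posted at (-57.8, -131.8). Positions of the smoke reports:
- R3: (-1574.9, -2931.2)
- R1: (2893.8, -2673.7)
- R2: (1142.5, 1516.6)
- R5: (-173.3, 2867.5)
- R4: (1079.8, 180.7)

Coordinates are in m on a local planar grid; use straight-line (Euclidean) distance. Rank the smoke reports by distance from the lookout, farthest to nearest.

Computing each straight-line distance from (-57.8, -131.8):
R1 (2893.8, -2673.7): 3895.3 m
R3 (-1574.9, -2931.2): 3184.1 m
R5 (-173.3, 2867.5): 3001.5 m
R2 (1142.5, 1516.6): 2039.1 m
R4 (1079.8, 180.7): 1179.7 m

R1, R3, R5, R2, R4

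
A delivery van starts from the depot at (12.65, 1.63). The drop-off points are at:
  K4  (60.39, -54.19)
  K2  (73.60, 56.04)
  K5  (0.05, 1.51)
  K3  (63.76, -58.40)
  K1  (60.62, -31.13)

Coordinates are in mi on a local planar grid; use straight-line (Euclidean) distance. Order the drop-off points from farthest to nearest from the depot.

K2, K3, K4, K1, K5

Computing each straight-line distance from (12.65, 1.63):
K2 (73.60, 56.04): 81.7 mi
K3 (63.76, -58.40): 78.8 mi
K4 (60.39, -54.19): 73.5 mi
K1 (60.62, -31.13): 58.1 mi
K5 (0.05, 1.51): 12.6 mi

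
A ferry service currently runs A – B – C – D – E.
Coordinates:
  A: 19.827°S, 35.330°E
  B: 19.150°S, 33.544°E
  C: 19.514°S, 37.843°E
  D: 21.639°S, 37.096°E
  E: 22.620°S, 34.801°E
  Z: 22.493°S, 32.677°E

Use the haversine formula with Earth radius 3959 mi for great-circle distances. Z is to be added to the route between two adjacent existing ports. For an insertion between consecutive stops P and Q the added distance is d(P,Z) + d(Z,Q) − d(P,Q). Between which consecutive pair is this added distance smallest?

Added distance for inserting Z between each consecutive pair:
A–B: 363.6 mi
B–C: 347.9 mi
C–D: 526.1 mi
D–E: 263.1 mi
Smallest added distance is 263.1 mi, inserting between D and E.

between D and E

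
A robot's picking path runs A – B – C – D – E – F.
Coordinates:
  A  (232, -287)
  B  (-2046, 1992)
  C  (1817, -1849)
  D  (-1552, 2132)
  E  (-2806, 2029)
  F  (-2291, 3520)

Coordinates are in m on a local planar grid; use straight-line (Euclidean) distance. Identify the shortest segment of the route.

D–E

Leg distances:
A→B: 3222.3 m
B→C: 5447.6 m
C→D: 5215.2 m
D→E: 1258.2 m
E→F: 1577.4 m
The shortest leg is D–E at 1258.2 m.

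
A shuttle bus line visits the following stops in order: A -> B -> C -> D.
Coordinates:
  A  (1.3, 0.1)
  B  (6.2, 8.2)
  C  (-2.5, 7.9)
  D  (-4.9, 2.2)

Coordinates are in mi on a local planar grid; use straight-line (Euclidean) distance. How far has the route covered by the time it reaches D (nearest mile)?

Leg distances:
A→B: 9.5 mi  (cumulative 9.5 mi)
B→C: 8.7 mi  (cumulative 18.2 mi)
C→D: 6.2 mi  (cumulative 24.4 mi)
Cumulative distance at D ≈ 24 mi.

24 mi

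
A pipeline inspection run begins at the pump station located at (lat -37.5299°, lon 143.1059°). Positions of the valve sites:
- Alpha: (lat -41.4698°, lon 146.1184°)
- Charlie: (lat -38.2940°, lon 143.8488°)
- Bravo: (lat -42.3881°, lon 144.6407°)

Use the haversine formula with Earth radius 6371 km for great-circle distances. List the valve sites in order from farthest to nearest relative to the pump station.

Computing each great-circle distance from (lat -37.5299°, lon 143.1059°):
Bravo (lat -42.3881°, lon 144.6407°): 555.8 km
Alpha (lat -41.4698°, lon 146.1184°): 508.6 km
Charlie (lat -38.2940°, lon 143.8488°): 107.1 km

Bravo, Alpha, Charlie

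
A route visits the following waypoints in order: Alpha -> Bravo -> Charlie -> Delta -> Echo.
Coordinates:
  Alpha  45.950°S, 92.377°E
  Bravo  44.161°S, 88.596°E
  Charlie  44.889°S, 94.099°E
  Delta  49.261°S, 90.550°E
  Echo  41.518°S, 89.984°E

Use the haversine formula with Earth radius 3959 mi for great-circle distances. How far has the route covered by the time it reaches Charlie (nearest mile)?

Leg distances:
Alpha→Bravo: 222.1 mi  (cumulative 222.1 mi)
Bravo→Charlie: 275.7 mi  (cumulative 497.8 mi)
Cumulative distance at Charlie ≈ 498 mi.

498 mi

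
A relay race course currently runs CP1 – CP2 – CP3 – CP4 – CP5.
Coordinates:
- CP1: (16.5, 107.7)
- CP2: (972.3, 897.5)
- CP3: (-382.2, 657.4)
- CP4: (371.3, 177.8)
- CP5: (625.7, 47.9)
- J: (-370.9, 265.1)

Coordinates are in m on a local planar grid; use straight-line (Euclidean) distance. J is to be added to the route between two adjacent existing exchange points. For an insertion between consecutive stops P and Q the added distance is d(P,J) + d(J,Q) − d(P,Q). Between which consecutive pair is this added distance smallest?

between CP3 and CP4

Added distance for inserting J between each consecutive pair:
CP1–CP2: 662.9 m
CP2–CP3: 501.5 m
CP3–CP4: 246.6 m
CP4–CP5: 1481.7 m
Smallest added distance is 246.6 m, inserting between CP3 and CP4.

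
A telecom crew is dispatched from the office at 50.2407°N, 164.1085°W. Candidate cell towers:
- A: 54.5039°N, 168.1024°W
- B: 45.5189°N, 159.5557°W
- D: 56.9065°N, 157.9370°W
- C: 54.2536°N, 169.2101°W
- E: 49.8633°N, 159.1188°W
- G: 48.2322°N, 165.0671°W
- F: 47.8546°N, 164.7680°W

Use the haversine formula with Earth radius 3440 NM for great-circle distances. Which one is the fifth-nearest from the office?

Distances from the office (50.2407°N, 164.1085°W):
G: 126.3 NM
F: 145.6 NM
E: 193.6 NM
A: 294.8 NM
C: 305.1 NM
B: 337.5 NM
D: 456.3 NM
The fifth-nearest is C at 305.1 NM.

C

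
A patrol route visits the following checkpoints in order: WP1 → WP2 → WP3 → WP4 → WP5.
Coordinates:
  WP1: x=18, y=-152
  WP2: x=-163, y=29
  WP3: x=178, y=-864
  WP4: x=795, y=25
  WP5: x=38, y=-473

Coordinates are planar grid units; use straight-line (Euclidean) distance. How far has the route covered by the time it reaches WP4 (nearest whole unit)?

2294

Leg distances:
WP1→WP2: 256.0  (cumulative 256.0)
WP2→WP3: 955.9  (cumulative 1211.9)
WP3→WP4: 1082.1  (cumulative 2294.0)
Cumulative distance at WP4 ≈ 2294.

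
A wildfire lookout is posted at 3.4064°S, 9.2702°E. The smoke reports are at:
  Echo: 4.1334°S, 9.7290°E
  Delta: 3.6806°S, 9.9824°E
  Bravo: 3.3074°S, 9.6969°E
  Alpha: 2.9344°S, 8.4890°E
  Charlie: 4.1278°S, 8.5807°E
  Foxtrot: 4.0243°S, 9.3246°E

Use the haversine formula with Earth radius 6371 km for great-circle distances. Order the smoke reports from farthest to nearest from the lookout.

Charlie, Alpha, Echo, Delta, Foxtrot, Bravo

Computing each great-circle distance from 3.4064°S, 9.2702°E:
Charlie 4.1278°S, 8.5807°E: 110.8 km
Alpha 2.9344°S, 8.4890°E: 101.4 km
Echo 4.1334°S, 9.7290°E: 95.5 km
Delta 3.6806°S, 9.9824°E: 84.7 km
Foxtrot 4.0243°S, 9.3246°E: 69.0 km
Bravo 3.3074°S, 9.6969°E: 48.6 km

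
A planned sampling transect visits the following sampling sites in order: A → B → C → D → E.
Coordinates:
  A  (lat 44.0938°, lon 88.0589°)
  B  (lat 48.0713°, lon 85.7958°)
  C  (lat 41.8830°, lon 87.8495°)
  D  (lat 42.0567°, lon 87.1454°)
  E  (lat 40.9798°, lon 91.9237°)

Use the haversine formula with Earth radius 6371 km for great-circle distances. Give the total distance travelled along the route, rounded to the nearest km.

Leg distances:
A→B: 475.4 km  (cumulative 475.4 km)
B→C: 706.7 km  (cumulative 1182.2 km)
C→D: 61.3 km  (cumulative 1243.5 km)
D→E: 415.4 km  (cumulative 1658.9 km)
Total route length ≈ 1659 km.

1659 km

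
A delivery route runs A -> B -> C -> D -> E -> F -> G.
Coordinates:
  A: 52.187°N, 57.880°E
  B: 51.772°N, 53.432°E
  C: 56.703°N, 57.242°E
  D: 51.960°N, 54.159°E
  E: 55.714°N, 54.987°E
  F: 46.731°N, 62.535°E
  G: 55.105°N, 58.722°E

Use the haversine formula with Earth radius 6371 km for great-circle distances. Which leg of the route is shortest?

Leg distances:
A→B: 308.1 km
B→C: 601.4 km
C→D: 563.9 km
D→E: 420.9 km
E→F: 1127.2 km
F→G: 968.4 km
The shortest leg is A–B at 308.1 km.

A–B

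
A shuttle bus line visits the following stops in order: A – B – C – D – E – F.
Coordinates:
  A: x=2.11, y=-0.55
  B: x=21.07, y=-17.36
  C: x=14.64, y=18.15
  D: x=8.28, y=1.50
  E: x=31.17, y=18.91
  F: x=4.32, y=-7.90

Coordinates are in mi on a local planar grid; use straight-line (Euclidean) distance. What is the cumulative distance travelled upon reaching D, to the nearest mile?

79 mi

Leg distances:
A→B: 25.3 mi  (cumulative 25.3 mi)
B→C: 36.1 mi  (cumulative 61.4 mi)
C→D: 17.8 mi  (cumulative 79.2 mi)
Cumulative distance at D ≈ 79 mi.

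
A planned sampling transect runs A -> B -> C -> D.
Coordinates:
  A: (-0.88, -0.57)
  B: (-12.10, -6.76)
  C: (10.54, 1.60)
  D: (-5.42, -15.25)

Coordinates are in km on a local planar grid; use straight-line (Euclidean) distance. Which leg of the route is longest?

B–C

Leg distances:
A→B: 12.8 km
B→C: 24.1 km
C→D: 23.2 km
The longest leg is B–C at 24.1 km.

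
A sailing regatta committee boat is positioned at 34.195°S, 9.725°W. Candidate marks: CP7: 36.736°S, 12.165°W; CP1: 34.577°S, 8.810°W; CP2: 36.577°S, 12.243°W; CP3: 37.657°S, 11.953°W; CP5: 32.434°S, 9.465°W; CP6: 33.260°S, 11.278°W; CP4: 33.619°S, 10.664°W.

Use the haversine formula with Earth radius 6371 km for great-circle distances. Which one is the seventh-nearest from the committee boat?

Distances from the committee boat (34.195°S, 9.725°W):
CP1: 94.1 km
CP4: 107.8 km
CP6: 177.3 km
CP5: 197.3 km
CP2: 349.6 km
CP7: 358.7 km
CP3: 434.1 km
The seventh-nearest is CP3 at 434.1 km.

CP3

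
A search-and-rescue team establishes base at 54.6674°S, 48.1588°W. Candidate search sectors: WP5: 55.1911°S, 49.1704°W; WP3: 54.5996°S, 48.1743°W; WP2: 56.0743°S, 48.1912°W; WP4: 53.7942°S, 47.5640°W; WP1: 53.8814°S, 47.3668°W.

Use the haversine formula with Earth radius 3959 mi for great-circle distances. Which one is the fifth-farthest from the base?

WP3

Distances from the base (54.6674°S, 48.1588°W):
WP2: 97.2 mi
WP4: 64.9 mi
WP1: 63.0 mi
WP5: 54.1 mi
WP3: 4.7 mi
The fifth-farthest is WP3 at 4.7 mi.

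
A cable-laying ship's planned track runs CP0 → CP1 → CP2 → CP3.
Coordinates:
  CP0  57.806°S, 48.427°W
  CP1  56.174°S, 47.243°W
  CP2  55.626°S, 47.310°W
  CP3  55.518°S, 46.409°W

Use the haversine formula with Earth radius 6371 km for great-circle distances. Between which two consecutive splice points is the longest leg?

CP0–CP1

Leg distances:
CP0→CP1: 195.1 km
CP1→CP2: 61.1 km
CP2→CP3: 57.9 km
The longest leg is CP0–CP1 at 195.1 km.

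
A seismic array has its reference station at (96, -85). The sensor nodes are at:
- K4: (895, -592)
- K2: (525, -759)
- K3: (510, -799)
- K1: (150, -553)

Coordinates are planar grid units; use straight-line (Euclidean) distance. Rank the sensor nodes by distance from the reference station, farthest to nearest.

K4, K3, K2, K1

Distances from the reference station:
K4 (895, -592): 946.3
K3 (510, -799): 825.3
K2 (525, -759): 798.9
K1 (150, -553): 471.1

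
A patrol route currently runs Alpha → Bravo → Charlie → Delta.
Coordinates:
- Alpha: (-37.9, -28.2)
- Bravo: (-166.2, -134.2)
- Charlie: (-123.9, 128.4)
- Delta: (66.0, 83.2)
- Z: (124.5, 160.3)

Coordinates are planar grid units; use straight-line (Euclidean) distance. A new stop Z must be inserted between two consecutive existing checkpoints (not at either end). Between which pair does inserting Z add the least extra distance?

Added distance for inserting Z between each consecutive pair:
Alpha–Bravo: 496.2
Bravo–Charlie: 398.3
Charlie–Delta: 152.0
Smallest added distance is 152.0, inserting between Charlie and Delta.

between Charlie and Delta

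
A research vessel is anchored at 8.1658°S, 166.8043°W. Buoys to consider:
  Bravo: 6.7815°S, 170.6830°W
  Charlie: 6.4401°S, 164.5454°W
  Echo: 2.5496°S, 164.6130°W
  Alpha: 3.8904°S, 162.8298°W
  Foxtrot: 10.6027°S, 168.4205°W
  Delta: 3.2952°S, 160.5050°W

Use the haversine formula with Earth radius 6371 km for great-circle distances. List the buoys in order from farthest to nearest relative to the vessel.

Distance from the vessel at 8.1658°S, 166.8043°W to each:
Delta 3.2952°S, 160.5050°W: 882.5 km
Echo 2.5496°S, 164.6130°W: 669.9 km
Alpha 3.8904°S, 162.8298°W: 647.4 km
Bravo 6.7815°S, 170.6830°W: 454.5 km
Foxtrot 10.6027°S, 168.4205°W: 323.8 km
Charlie 6.4401°S, 164.5454°W: 314.5 km

Delta, Echo, Alpha, Bravo, Foxtrot, Charlie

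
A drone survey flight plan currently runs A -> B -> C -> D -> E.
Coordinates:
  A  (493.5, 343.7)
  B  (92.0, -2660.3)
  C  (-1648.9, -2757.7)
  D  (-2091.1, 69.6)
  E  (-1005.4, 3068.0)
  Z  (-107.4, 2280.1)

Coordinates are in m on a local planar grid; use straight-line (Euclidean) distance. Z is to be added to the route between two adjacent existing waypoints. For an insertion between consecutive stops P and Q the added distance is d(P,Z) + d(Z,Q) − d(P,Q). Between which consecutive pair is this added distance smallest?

between D and E

Added distance for inserting Z between each consecutive pair:
A–B: 3941.2 m
B–C: 8469.2 m
C–D: 5376.8 m
D–E: 975.8 m
Smallest added distance is 975.8 m, inserting between D and E.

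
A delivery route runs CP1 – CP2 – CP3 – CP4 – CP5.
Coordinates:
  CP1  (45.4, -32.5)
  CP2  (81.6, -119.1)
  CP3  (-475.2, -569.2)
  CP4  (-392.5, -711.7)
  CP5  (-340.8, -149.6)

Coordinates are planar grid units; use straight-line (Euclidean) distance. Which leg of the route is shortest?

CP1–CP2

Leg distances:
CP1→CP2: 93.9
CP2→CP3: 716.0
CP3→CP4: 164.8
CP4→CP5: 564.5
The shortest leg is CP1–CP2 at 93.9.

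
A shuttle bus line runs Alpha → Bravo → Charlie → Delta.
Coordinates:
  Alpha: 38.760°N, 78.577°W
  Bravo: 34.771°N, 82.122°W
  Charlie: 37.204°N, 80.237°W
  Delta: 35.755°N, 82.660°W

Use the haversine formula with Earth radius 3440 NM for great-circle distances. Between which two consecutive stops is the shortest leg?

Charlie–Delta

Leg distances:
Alpha→Bravo: 293.9 NM
Bravo→Charlie: 172.4 NM
Charlie→Delta: 145.8 NM
The shortest leg is Charlie–Delta at 145.8 NM.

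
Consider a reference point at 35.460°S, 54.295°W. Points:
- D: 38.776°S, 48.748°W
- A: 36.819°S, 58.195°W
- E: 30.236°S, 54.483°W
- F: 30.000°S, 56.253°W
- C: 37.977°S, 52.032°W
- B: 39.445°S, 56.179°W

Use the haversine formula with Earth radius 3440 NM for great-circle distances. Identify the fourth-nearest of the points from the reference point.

Distance to each, sorted:
C: 186.3 NM
A: 205.9 NM
B: 255.5 NM
E: 313.8 NM
D: 331.8 NM
F: 342.4 NM
The fourth-nearest is E at 313.8 NM.

E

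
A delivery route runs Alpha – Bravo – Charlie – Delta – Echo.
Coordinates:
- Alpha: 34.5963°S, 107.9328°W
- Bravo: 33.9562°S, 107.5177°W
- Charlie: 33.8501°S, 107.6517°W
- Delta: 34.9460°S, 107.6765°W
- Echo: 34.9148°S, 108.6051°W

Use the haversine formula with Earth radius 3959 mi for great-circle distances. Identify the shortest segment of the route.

Bravo–Charlie

Leg distances:
Alpha→Bravo: 50.2 mi
Bravo→Charlie: 10.6 mi
Charlie→Delta: 75.7 mi
Delta→Echo: 52.6 mi
The shortest leg is Bravo–Charlie at 10.6 mi.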